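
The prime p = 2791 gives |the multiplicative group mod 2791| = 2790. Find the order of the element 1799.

279

The order of 1799 must divide p − 1 = 2790 = 2 · 3^2 · 5 · 31.
Divisors: 1, 2, 3, 5, 6, 9, 10, 15, 18, 30, 31, 45, 62, 90, 93, 155, 186, 279, 310, 465, 558, 930, 1395, 2790.
Check each in increasing order: 1799^1 ≡ 1799;  1799^2 ≡ 1632;  1799^3 ≡ 2627;  1799^5 ≡ 288;  1799^6 ≡ 1777;  1799^9 ≡ 1627;  1799^10 ≡ 2005;  1799^15 ≡ 2494;  1799^18 ≡ 1261;  1799^30 ≡ 1688;  1799^31 ≡ 104;  1799^45 ≡ 1044;  1799^62 ≡ 2443;  1799^90 ≡ 1446;  1799^93 ≡ 91;  1799^155 ≡ 1824;  1799^186 ≡ 2699;  1799^279 ≡ 1.
Smallest exponent giving 1 is 279.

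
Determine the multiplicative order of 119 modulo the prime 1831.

915

The order of 119 must divide p − 1 = 1830 = 2 · 3 · 5 · 61.
Divisors: 1, 2, 3, 5, 6, 10, 15, 30, 61, 122, 183, 305, 366, 610, 915, 1830.
Check each in increasing order: 119^1 ≡ 119;  119^2 ≡ 1344;  119^3 ≡ 639;  119^5 ≡ 77;  119^6 ≡ 8;  119^10 ≡ 436;  119^15 ≡ 614;  119^30 ≡ 1641;  119^61 ≡ 374;  119^122 ≡ 720;  119^183 ≡ 123;  119^305 ≡ 672;  119^366 ≡ 481;  119^610 ≡ 1158;  119^915 ≡ 1.
Smallest exponent giving 1 is 915.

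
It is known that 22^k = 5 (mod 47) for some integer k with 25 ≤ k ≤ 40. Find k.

35

Compute 22^25 mod 47 = 33, then multiply by 22 repeatedly:
  22^25=33  22^26=21  22^27=39  22^28=12  22^29=29
  22^30=27  22^31=30  22^32=2  22^33=44  22^34=28
  22^35=5
Found 5 at exponent 35.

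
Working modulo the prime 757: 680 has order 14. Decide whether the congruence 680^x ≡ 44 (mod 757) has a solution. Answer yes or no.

no

⟨680⟩ has order 14; its elements mod 757 are {1, 59, 62, 77, 127, 232, 304, 453, 525, 630, 680, 695, 698, 756}.
44 is not in this set.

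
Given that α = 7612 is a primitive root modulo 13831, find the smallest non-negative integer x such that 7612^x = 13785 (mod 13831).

3590

Baby-step giant-step with m = ceil(sqrt(13830)) = 118.
Baby table (7612^j mod 13831 for j=0..117):
  0:1  1:7612  2:4485  3:4912  4:4951  5:11368  6:6480  7:4414
  8:3869  9:4629  10:8391  11:734  12:13315  13:212  14:9348  15:10312
  16:4019  17:12287  18:3422  19:4491  20:9091  21:4199  22:13178  23:8524
  24:3467  25:1256  26:3451  27:3943  28:846  29:8337  30:4616  31:6252
  32:11584  33:4783  34:5004  35:13705  36:9058  37:1961  38:3483  39:12400
  40:6056  41:13380  42:10907  43:10422  44:11479  45:7721  46:4333  47:9692
  48:950  49:11618  50:802  51:5353  52:910  53:11420  54:1205  55:2507
  56:10335  57:13123  58:4794  59:5750  60:7716  61:7766  62:1098  63:4052
  64:694  65:13117  66:615  67:6502  68:5906  69:5722  70:2045  71:6665
  72:1872  73:3734  74:503  75:11480  76:1502  77:8818  78:773  79:5901
  80:9155  81:7282  82:9767  83:4779  84:2218  85:9596  86:3241  87:9819
  88:13335  89:311  90:2231  91:11735  92:6222  93:4520  94:8543  95:9785
  96:3485  97:13793  98:1195  99:9373  100:6978  101:5496  102:10608  103:2718
  104:12071  105:5119  106:3901  107:13086  108:13601  109:5777  110:5775  111:4382
  112:9243  113:13250  114:3348  115:8274  116:9145  117:317
Giant step factor: 7612^(-118) ≡ 8564 (mod 13831).
Scan 13785·8564^i mod 13831 for i = 0, 1, …:
  i=0: 13785   i=1: 7155   i=2: 4090   i=3: 6668
  i=4: 10384   i=5: 9077   i=6: 5208   i=7: 10168
  i=8: 12607   i=9: 1562     …   i=29: 9519
  i=30: 802
Match at i=30, j=50: x = 30·118 + 50 = 3590.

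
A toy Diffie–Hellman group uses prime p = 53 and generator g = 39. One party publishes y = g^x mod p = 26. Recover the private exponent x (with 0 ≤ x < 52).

45

Baby-step giant-step with m = ceil(sqrt(52)) = 8.
Baby table (39^j mod 53 for j=0..7):
  0:1  1:39  2:37  3:12  4:44  5:20  6:38  7:51
Giant step factor: 39^(-8) ≡ 36 (mod 53).
Scan 26·36^i mod 53 for i = 0, 1, …:
  i=0: 26   i=1: 35   i=2: 41   i=3: 45
  i=4: 30   i=5: 20
Match at i=5, j=5: x = 5·8 + 5 = 45.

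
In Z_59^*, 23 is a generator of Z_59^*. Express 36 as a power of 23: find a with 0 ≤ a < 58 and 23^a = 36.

Baby-step giant-step with m = ceil(sqrt(58)) = 8.
Baby table (23^j mod 59 for j=0..7):
  0:1  1:23  2:57  3:13  4:4  5:33  6:51  7:52
Giant step factor: 23^(-8) ≡ 48 (mod 59).
Scan 36·48^i mod 59 for i = 0, 1, …:
  i=0: 36   i=1: 17   i=2: 49   i=3: 51
Match at i=3, j=6: a = 3·8 + 6 = 30.

30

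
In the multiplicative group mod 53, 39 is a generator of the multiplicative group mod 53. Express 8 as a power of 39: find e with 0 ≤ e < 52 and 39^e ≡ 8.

Baby-step giant-step with m = ceil(sqrt(52)) = 8.
Baby table (39^j mod 53 for j=0..7):
  0:1  1:39  2:37  3:12  4:44  5:20  6:38  7:51
Giant step factor: 39^(-8) ≡ 36 (mod 53).
Scan 8·36^i mod 53 for i = 0, 1, …:
  i=0: 8   i=1: 23   i=2: 33   i=3: 22
  i=4: 50   i=5: 51
Match at i=5, j=7: e = 5·8 + 7 = 47.

47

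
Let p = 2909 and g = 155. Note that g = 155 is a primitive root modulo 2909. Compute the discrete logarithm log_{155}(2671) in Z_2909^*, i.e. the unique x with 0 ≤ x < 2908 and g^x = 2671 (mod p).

1333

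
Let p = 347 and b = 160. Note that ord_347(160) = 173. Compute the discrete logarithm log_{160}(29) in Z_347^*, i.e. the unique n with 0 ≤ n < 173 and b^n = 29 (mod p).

170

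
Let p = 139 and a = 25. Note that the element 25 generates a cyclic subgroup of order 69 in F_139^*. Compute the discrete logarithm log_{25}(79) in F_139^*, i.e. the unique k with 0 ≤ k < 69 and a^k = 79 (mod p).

18

Successive powers of 25 modulo 139:
  25^0=1  25^1=25  25^2=69  25^3=57  25^4=35  25^5=41
  25^6=52  25^7=49  25^8=113  25^9=45  25^10=13  25^11=47
  25^12=63  25^13=46  25^14=38  25^15=116  25^16=120  25^17=81
  25^18=79
So 25^18 ≡ 79 (mod 139), giving k = 18.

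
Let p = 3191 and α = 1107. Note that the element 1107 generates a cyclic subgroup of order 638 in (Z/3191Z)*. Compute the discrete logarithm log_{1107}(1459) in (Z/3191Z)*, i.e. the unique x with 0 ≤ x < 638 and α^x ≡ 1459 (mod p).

Baby-step giant-step with m = ceil(sqrt(638)) = 26.
Baby table (1107^j mod 3191 for j=0..25):
  0:1  1:1107  2:105  3:1359  4:1452  5:2291  6:2483  7:1230
  8:2244  9:1510  10:2677  11:2191  12:277  13:303  14:366  15:3096
  16:138  17:2789  18:1726  19:2464  20:2534  21:249  22:1217  23:617
  24:145  25:965
Giant step factor: 1107^(-26) ≡ 1884 (mod 3191).
Scan 1459·1884^i mod 3191 for i = 0, 1, …:
  i=0: 1459   i=1: 1305   i=2: 1550   i=3: 435
  i=4: 2644   i=5: 145
Match at i=5, j=24: x = 5·26 + 24 = 154.

154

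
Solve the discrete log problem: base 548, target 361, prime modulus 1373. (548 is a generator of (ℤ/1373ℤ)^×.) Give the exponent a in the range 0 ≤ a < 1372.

676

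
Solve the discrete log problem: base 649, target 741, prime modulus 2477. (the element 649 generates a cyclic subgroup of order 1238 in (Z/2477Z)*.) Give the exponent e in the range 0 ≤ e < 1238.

Baby-step giant-step with m = ceil(sqrt(1238)) = 36.
Baby table (649^j mod 2477 for j=0..35):
  0:1  1:649  2:111  3:206  4:2413  5:573  6:327  7:1678
  8:1619  9:483  10:1365  11:1596  12:418  13:1289  14:1812  15:1890
  16:495  17:1722  18:451  19:413  20:521  21:1257  22:860  23:815
  24:1334  25:1293  26:1931  27:2334  28:1319  29:1466  30:266  31:1721
  32:2279  33:302  34:315  35:1321
Giant step factor: 649^(-36) ≡ 1519 (mod 2477).
Scan 741·1519^i mod 2477 for i = 0, 1, …:
  i=0: 741   i=1: 1021   i=2: 297   i=3: 329
  i=4: 1874   i=5: 533   i=6: 2125   i=7: 344
  i=8: 2366   i=9: 2304     …   i=24: 2386
  i=25: 483
Match at i=25, j=9: e = 25·36 + 9 = 909.

909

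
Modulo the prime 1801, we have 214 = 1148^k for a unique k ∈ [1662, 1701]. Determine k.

1694

Compute 1148^1662 mod 1801 = 1556, then multiply by 1148 repeatedly:
  1148^1662=1556  1148^1663=1497  1148^1664=402  1148^1665=440  1148^1666=840
  1148^1667=785  1148^1668=680  1148^1669=807  1148^1670=722  1148^1671=396
  1148^1672=756  1148^1673=1607  1148^1674=612  1148^1675=186  1148^1676=1010
  1148^1677=1437  1148^1678=1761  1148^1679=906  1148^1680=911  1148^1681=1248
  1148^1682=909  1148^1683=753  1148^1684=1765  1148^1685=95  1148^1686=1000
  1148^1687=763  1148^1688=638  1148^1689=1218  1148^1690=688  1148^1691=986
  1148^1692=900  1148^1693=1227  1148^1694=214
Found 214 at exponent 1694.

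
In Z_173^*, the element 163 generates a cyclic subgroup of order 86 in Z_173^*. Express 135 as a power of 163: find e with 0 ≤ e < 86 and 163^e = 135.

Baby-step giant-step with m = ceil(sqrt(86)) = 10.
Baby table (163^j mod 173 for j=0..9):
  0:1  1:163  2:100  3:38  4:139  5:167  6:60  7:92
  8:118  9:31
Giant step factor: 163^(-10) ≡ 149 (mod 173).
Scan 135·149^i mod 173 for i = 0, 1, …:
  i=0: 135   i=1: 47   i=2: 83   i=3: 84
  i=4: 60
Match at i=4, j=6: e = 4·10 + 6 = 46.

46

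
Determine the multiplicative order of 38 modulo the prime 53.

The order of 38 must divide p − 1 = 52 = 2^2 · 13.
Divisors: 1, 2, 4, 13, 26, 52.
Check each in increasing order: 38^1 ≡ 38;  38^2 ≡ 13;  38^4 ≡ 10;  38^13 ≡ 52;  38^26 ≡ 1.
Smallest exponent giving 1 is 26.

26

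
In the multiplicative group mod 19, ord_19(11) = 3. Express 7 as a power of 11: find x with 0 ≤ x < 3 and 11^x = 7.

2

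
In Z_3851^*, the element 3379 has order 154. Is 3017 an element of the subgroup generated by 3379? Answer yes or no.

yes

3017 ∈ ⟨3379⟩ iff 3017^154 ≡ 1 (mod 3851), since |⟨3379⟩| = 154.
3017^154 mod 3851 = 1.
Since 1 = 1, 3017 lies in the subgroup.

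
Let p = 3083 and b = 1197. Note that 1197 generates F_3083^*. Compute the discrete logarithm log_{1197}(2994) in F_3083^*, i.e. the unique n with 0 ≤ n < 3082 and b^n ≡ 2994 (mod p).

2235

Baby-step giant-step with m = ceil(sqrt(3082)) = 56.
Baby table (1197^j mod 3083 for j=0..55):
  0:1  1:1197  2:2297  3:2556  4:1196  5:1100  6:259  7:1723
  8:2987  9:2242  10:1464  11:1264  12:2338  13:2305  14:2883  15:1074
  16:3050  17:578  18:1274  19:1976  20:611  21:696  22:702  23:1718
  24:85  25:6  26:1016  27:1450  28:3004  29:1010  30:434  31:1554
  32:1089  33:2507  34:1120  35:2618  36:1418  37:1696  38:1498  39:1883
  40:278  41:2885  42:385  43:1478  44:2607  45:583  46:1093  47:1129
  48:1059  49:510  50:36  51:3013  52:2534  53:2609  54:2977  55:2604
Giant step factor: 1197^(-56) ≡ 1151 (mod 3083).
Scan 2994·1151^i mod 3083 for i = 0, 1, …:
  i=0: 2994   i=1: 2383   i=2: 2046   i=3: 2617
  i=4: 76   i=5: 1152   i=6: 262   i=7: 2511
  i=8: 1390   i=9: 2896     …   i=38: 916
  i=39: 3013
Match at i=39, j=51: n = 39·56 + 51 = 2235.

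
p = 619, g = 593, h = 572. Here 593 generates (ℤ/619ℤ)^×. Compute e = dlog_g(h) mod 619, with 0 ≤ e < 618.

486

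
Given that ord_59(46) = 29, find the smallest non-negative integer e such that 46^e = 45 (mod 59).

3

Successive powers of 46 modulo 59:
  46^0=1  46^1=46  46^2=51  46^3=45
So 46^3 ≡ 45 (mod 59), giving e = 3.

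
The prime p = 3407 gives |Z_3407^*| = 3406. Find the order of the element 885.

The order of 885 must divide p − 1 = 3406 = 2 · 13 · 131.
Divisors: 1, 2, 13, 26, 131, 262, 1703, 3406.
Check each in increasing order: 885^1 ≡ 885;  885^2 ≡ 3022;  885^13 ≡ 1649;  885^26 ≡ 415;  885^131 ≡ 2566;  885^262 ≡ 2032;  885^1703 ≡ 3406;  885^3406 ≡ 1.
Smallest exponent giving 1 is 3406.

3406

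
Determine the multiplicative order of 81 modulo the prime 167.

83

The order of 81 must divide p − 1 = 166 = 2 · 83.
Divisors: 1, 2, 83, 166.
Check each in increasing order: 81^1 ≡ 81;  81^2 ≡ 48;  81^83 ≡ 1.
Smallest exponent giving 1 is 83.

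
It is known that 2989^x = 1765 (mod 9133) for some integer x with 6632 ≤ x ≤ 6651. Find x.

Compute 2989^6632 mod 9133 = 7126, then multiply by 2989 repeatedly:
  2989^6632=7126  2989^6633=1458  2989^6634=1521  2989^6635=7168  2989^6636=8267
  2989^6637=5298  2989^6638=8233  2989^6639=4135  2989^6640=2566  2989^6641=7187
  2989^6642=1127  2989^6643=7659  2989^6644=5453  2989^6645=5745  2989^6646=1765
Found 1765 at exponent 6646.

6646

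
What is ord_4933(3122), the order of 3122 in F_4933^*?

36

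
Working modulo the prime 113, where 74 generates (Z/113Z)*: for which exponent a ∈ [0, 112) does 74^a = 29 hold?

55

Baby-step giant-step with m = ceil(sqrt(112)) = 11.
Baby table (74^j mod 113 for j=0..10):
  0:1  1:74  2:52  3:6  4:105  5:86  6:36  7:65
  8:64  9:103  10:51
Giant step factor: 74^(-11) ≡ 108 (mod 113).
Scan 29·108^i mod 113 for i = 0, 1, …:
  i=0: 29   i=1: 81   i=2: 47   i=3: 104
  i=4: 45   i=5: 1
Match at i=5, j=0: a = 5·11 + 0 = 55.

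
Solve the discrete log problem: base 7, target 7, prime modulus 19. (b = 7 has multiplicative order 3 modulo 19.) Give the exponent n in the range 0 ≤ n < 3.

1

Successive powers of 7 modulo 19:
  7^0=1  7^1=7
So 7^1 ≡ 7 (mod 19), giving n = 1.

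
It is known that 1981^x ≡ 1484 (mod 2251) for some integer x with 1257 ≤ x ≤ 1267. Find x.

1265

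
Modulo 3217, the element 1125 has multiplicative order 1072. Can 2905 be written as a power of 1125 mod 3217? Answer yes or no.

yes

2905 ∈ ⟨1125⟩ iff 2905^1072 ≡ 1 (mod 3217), since |⟨1125⟩| = 1072.
2905^1072 mod 3217 = 1.
Since 1 = 1, 2905 lies in the subgroup.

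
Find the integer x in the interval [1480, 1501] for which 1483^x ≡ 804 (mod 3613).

Compute 1483^1480 mod 3613 = 1396, then multiply by 1483 repeatedly:
  1483^1480=1396  1483^1481=19  1483^1482=2886  1483^1483=2146  1483^1484=3078
  1483^1485=1455  1483^1486=804
Found 804 at exponent 1486.

1486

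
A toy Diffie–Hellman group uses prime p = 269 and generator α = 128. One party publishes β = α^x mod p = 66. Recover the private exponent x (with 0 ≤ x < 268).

240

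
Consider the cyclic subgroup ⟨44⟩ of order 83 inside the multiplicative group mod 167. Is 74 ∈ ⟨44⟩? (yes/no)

no

74 ∈ ⟨44⟩ iff 74^83 ≡ 1 (mod 167), since |⟨44⟩| = 83.
74^83 mod 167 = 166.
Since 166 ≠ 1, 74 does not lie in the subgroup.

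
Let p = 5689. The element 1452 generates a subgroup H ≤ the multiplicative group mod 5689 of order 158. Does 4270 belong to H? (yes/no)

4270 ∈ ⟨1452⟩ iff 4270^158 ≡ 1 (mod 5689), since |⟨1452⟩| = 158.
4270^158 mod 5689 = 789.
Since 789 ≠ 1, 4270 does not lie in the subgroup.

no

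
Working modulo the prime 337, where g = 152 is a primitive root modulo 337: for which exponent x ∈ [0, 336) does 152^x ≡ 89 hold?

65

Baby-step giant-step with m = ceil(sqrt(336)) = 19.
Baby table (152^j mod 337 for j=0..18):
  0:1  1:152  2:188  3:268  4:296  5:171  6:43  7:133
  8:333  9:66  10:259  11:276  12:164  13:327  14:165  15:142
  16:16  17:73  18:312
Giant step factor: 152^(-19) ≡ 308 (mod 337).
Scan 89·308^i mod 337 for i = 0, 1, …:
  i=0: 89   i=1: 115   i=2: 35   i=3: 333
Match at i=3, j=8: x = 3·19 + 8 = 65.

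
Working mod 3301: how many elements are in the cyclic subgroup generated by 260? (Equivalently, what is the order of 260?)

The order of 260 must divide p − 1 = 3300 = 2^2 · 3 · 5^2 · 11.
Divisors: 1, 2, 3, 4, 5, 6, 10, 11, 12, 15, 20, 22, 25, 30, 33, 44, 50, 55, 60, 66, 75, 100, 110, 132, 150, 165, 220, 275, 300, 330, 550, 660, 825, 1100, 1650, 3300.
Check each in increasing order: 260^1 ≡ 260;  260^2 ≡ 1580;  260^3 ≡ 1476;  260^4 ≡ 844;  260^5 ≡ 1574;  260^6 ≡ 3217;  260^10 ≡ 1726;  260^11 ≡ 3125;  260^12 ≡ 454;  260^15 ≡ 1.
Smallest exponent giving 1 is 15.

15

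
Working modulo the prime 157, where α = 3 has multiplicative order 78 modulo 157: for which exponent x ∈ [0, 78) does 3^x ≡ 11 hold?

46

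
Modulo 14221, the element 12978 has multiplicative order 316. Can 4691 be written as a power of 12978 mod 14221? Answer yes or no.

no

4691 ∈ ⟨12978⟩ iff 4691^316 ≡ 1 (mod 14221), since |⟨12978⟩| = 316.
4691^316 mod 14221 = 12070.
Since 12070 ≠ 1, 4691 does not lie in the subgroup.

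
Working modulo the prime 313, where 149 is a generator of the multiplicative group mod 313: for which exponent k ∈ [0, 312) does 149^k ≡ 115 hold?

282

Baby-step giant-step with m = ceil(sqrt(312)) = 18.
Baby table (149^j mod 313 for j=0..17):
  0:1  1:149  2:291  3:165  4:171  5:126  6:307  7:45
  8:132  9:262  10:226  11:183  12:36  13:43  14:147  15:306
  16:209  17:154
Giant step factor: 149^(-18) ≡ 71 (mod 313).
Scan 115·71^i mod 313 for i = 0, 1, …:
  i=0: 115   i=1: 27   i=2: 39   i=3: 265
  i=4: 35   i=5: 294   i=6: 216   i=7: 312
  i=8: 242   i=9: 280     …   i=14: 49
  i=15: 36
Match at i=15, j=12: k = 15·18 + 12 = 282.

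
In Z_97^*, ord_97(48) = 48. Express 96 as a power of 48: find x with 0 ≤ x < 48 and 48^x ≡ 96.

Baby-step giant-step with m = ceil(sqrt(48)) = 7.
Baby table (48^j mod 97 for j=0..6):
  0:1  1:48  2:73  3:12  4:91  5:3  6:47
Giant step factor: 48^(-7) ≡ 66 (mod 97).
Scan 96·66^i mod 97 for i = 0, 1, …:
  i=0: 96   i=1: 31   i=2: 9   i=3: 12
Match at i=3, j=3: x = 3·7 + 3 = 24.

24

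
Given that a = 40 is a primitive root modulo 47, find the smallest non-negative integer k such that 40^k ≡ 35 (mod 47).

19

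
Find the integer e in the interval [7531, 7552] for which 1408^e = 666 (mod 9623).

7544

Compute 1408^7531 mod 9623 = 3135, then multiply by 1408 repeatedly:
  1408^7531=3135  1408^7532=6746  1408^7533=467  1408^7534=3172  1408^7535=1104
  1408^7536=5129  1408^7537=4382  1408^7538=1513  1408^7539=3621  1408^7540=7801
  1408^7541=3965  1408^7542=1380  1408^7543=8817  1408^7544=666
Found 666 at exponent 7544.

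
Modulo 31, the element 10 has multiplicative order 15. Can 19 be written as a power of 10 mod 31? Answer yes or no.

yes

⟨10⟩ has order 15; its elements mod 31 are {1, 2, 4, 5, 7, 8, 9, 10, 14, 16, 18, 19, 20, 25, 28}.
19 is in this set.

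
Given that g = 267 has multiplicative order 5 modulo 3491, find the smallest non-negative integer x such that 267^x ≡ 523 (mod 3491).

Successive powers of 267 modulo 3491:
  267^0=1  267^1=267  267^2=1469  267^3=1231  267^4=523
So 267^4 ≡ 523 (mod 3491), giving x = 4.

4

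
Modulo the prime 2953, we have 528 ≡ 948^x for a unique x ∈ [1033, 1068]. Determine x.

1048

Compute 948^1033 mod 2953 = 1440, then multiply by 948 repeatedly:
  948^1033=1440  948^1034=834  948^1035=2181  948^1036=488  948^1037=1956
  948^1038=2757  948^1039=231  948^1040=466  948^1041=1771  948^1042=1604
  948^1043=2750  948^1044=2454  948^1045=2381  948^1046=1096  948^1047=2505
  948^1048=528
Found 528 at exponent 1048.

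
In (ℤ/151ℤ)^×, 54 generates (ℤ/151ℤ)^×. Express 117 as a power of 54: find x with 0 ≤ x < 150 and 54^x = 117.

131

Baby-step giant-step with m = ceil(sqrt(150)) = 13.
Baby table (54^j mod 151 for j=0..12):
  0:1  1:54  2:47  3:122  4:95  5:147  6:86  7:114
  8:116  9:73  10:16  11:109  12:148
Giant step factor: 54^(-13) ≡ 96 (mod 151).
Scan 117·96^i mod 151 for i = 0, 1, …:
  i=0: 117   i=1: 58   i=2: 132   i=3: 139
  i=4: 56   i=5: 91   i=6: 129   i=7: 2
  i=8: 41   i=9: 10   i=10: 54
Match at i=10, j=1: x = 10·13 + 1 = 131.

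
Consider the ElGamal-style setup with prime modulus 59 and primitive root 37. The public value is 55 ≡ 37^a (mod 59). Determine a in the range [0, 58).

9

Successive powers of 37 modulo 59:
  37^0=1  37^1=37  37^2=12  37^3=31  37^4=26  37^5=18
  37^6=17  37^7=39  37^8=27  37^9=55
So 37^9 ≡ 55 (mod 59), giving a = 9.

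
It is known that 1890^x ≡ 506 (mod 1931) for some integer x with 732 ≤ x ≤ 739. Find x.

Compute 1890^732 mod 1931 = 1218, then multiply by 1890 repeatedly:
  1890^732=1218  1890^733=268  1890^734=598  1890^735=585  1890^736=1118
  1890^737=506
Found 506 at exponent 737.

737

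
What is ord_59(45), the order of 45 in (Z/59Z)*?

29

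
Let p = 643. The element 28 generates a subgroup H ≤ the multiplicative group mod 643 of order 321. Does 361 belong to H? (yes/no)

361 ∈ ⟨28⟩ iff 361^321 ≡ 1 (mod 643), since |⟨28⟩| = 321.
361^321 mod 643 = 1.
Since 1 = 1, 361 lies in the subgroup.

yes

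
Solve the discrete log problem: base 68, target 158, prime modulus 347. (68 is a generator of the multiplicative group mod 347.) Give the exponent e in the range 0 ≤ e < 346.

336

Baby-step giant-step with m = ceil(sqrt(346)) = 19.
Baby table (68^j mod 347 for j=0..18):
  0:1  1:68  2:113  3:50  4:277  5:98  6:71  7:317
  8:42  9:80  10:235  11:18  12:183  13:299  14:206  15:128
  16:29  17:237  18:154
Giant step factor: 68^(-19) ≡ 28 (mod 347).
Scan 158·28^i mod 347 for i = 0, 1, …:
  i=0: 158   i=1: 260   i=2: 340   i=3: 151
  i=4: 64   i=5: 57   i=6: 208   i=7: 272
  i=8: 329   i=9: 190     …   i=16: 147
  i=17: 299
Match at i=17, j=13: e = 17·19 + 13 = 336.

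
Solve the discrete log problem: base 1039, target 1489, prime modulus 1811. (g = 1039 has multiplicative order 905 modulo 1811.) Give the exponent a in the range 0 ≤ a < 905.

519

Baby-step giant-step with m = ceil(sqrt(905)) = 31.
Baby table (1039^j mod 1811 for j=0..30):
  0:1  1:1039  2:165  3:1201  4:60  5:766  6:845  7:1431
  8:1789  9:685  10:1803  11:743  12:491  13:1258  14:1331  15:1116
  16:484  17:1229  18:176  19:1764  20:64  21:1300  22:1505  23:802
  24:218  25:127  26:1561  27:1034  28:403  29:376  30:1299
Giant step factor: 1039^(-31) ≡ 991 (mod 1811).
Scan 1489·991^i mod 1811 for i = 0, 1, …:
  i=0: 1489   i=1: 1445   i=2: 1305   i=3: 201
  i=4: 1792   i=5: 1092   i=6: 1005   i=7: 1716
  i=8: 27   i=9: 1403     …   i=15: 666
  i=16: 802
Match at i=16, j=23: a = 16·31 + 23 = 519.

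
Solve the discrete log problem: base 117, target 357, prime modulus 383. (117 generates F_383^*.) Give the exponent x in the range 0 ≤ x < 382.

50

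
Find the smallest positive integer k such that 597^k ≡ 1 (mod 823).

822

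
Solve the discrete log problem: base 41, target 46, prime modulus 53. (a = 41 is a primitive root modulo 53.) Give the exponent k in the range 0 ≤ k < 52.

Successive powers of 41 modulo 53:
  41^0=1  41^1=41  41^2=38  41^3=21  41^4=13  41^5=3
  41^6=17  41^7=8  41^8=10  41^9=39  41^10=9  41^11=51
  41^12=24  41^13=30  41^14=11  41^15=27  41^16=47  41^17=19
  41^18=37  41^19=33  41^20=28  41^21=35  41^22=4  41^23=5
  41^24=46
So 41^24 ≡ 46 (mod 53), giving k = 24.

24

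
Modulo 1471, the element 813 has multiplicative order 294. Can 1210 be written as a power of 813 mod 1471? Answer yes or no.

no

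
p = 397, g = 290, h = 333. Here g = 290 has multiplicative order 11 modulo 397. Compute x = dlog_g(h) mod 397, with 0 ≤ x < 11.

Successive powers of 290 modulo 397:
  290^0=1  290^1=290  290^2=333
So 290^2 ≡ 333 (mod 397), giving x = 2.

2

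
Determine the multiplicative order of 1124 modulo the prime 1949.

974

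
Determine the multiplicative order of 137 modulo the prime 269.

268

The order of 137 must divide p − 1 = 268 = 2^2 · 67.
Divisors: 1, 2, 4, 67, 134, 268.
Check each in increasing order: 137^1 ≡ 137;  137^2 ≡ 208;  137^4 ≡ 224;  137^67 ≡ 82;  137^134 ≡ 268;  137^268 ≡ 1.
Smallest exponent giving 1 is 268.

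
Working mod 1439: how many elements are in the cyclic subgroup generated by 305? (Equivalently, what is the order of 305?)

The order of 305 must divide p − 1 = 1438 = 2 · 719.
Divisors: 1, 2, 719, 1438.
Check each in increasing order: 305^1 ≡ 305;  305^2 ≡ 929;  305^719 ≡ 1.
Smallest exponent giving 1 is 719.

719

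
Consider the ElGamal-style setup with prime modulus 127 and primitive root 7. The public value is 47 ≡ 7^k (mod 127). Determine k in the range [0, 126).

6

Baby-step giant-step with m = ceil(sqrt(126)) = 12.
Baby table (7^j mod 127 for j=0..11):
  0:1  1:7  2:49  3:89  4:115  5:43  6:47  7:75
  8:17  9:119  10:71  11:116
Giant step factor: 7^(-12) ≡ 94 (mod 127).
Scan 47·94^i mod 127 for i = 0, 1, …:
  i=0: 47
Match at i=0, j=6: k = 0·12 + 6 = 6.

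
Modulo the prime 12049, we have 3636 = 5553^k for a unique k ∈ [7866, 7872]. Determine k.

Compute 5553^7866 mod 12049 = 7229, then multiply by 5553 repeatedly:
  5553^7866=7229  5553^7867=7418  5553^7868=8672  5553^7869=7812  5553^7870=3636
Found 3636 at exponent 7870.

7870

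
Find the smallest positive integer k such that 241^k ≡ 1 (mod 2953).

The order of 241 must divide p − 1 = 2952 = 2^3 · 3^2 · 41.
Divisors: 1, 2, 3, 4, 6, 8, 9, 12, 18, 24, 36, 41, 72, 82, 123, 164, 246, 328, 369, 492, 738, 984, 1476, 2952.
Check each in increasing order: 241^1 ≡ 241;  241^2 ≡ 1974;  241^3 ≡ 301;  241^4 ≡ 1669;  241^6 ≡ 2011;  241^8 ≡ 882;  241^9 ≡ 2899;  241^12 ≡ 1464;  241^18 ≡ 2916;  241^24 ≡ 2371;  241^36 ≡ 1369;  241^41 ≡ 2638;  241^72 ≡ 1959;  241^82 ≡ 1776;  241^123 ≡ 1630;  241^164 ≡ 372;  241^246 ≡ 2153;  241^328 ≡ 2546;  241^369 ≡ 1226;  241^492 ≡ 2152;  241^738 ≡ 2952;  241^984 ≡ 800;  241^1476 ≡ 1.
Smallest exponent giving 1 is 1476.

1476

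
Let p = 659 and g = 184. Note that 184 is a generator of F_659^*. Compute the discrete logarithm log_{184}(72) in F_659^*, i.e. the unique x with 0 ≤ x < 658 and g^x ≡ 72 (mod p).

Baby-step giant-step with m = ceil(sqrt(658)) = 26.
Baby table (184^j mod 659 for j=0..25):
  0:1  1:184  2:247  3:636  4:381  5:250  6:529  7:463
  8:181  9:354  10:554  11:450  12:425  13:438  14:194  15:110
  16:470  17:151  18:106  19:393  20:481  21:198  22:187  23:140
  24:59  25:312
Giant step factor: 184^(-26) ≡ 536 (mod 659).
Scan 72·536^i mod 659 for i = 0, 1, …:
  i=0: 72   i=1: 370   i=2: 620   i=3: 184
Match at i=3, j=1: x = 3·26 + 1 = 79.

79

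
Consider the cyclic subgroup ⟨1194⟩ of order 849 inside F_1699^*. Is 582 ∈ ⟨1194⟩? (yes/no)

yes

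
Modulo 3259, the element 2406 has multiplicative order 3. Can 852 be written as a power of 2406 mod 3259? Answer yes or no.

⟨2406⟩ has order 3; its elements mod 3259 are {1, 852, 2406}.
852 is in this set.

yes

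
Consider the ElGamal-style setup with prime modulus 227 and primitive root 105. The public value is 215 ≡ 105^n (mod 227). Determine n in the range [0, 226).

Baby-step giant-step with m = ceil(sqrt(226)) = 16.
Baby table (105^j mod 227 for j=0..15):
  0:1  1:105  2:129  3:152  4:70  5:86  6:177  7:198
  8:133  9:118  10:132  11:13  12:3  13:88  14:160  15:2
Giant step factor: 105^(-16) ≡ 40 (mod 227).
Scan 215·40^i mod 227 for i = 0, 1, …:
  i=0: 215   i=1: 201   i=2: 95   i=3: 168
  i=4: 137   i=5: 32   i=6: 145   i=7: 125
  i=8: 6   i=9: 13
Match at i=9, j=11: n = 9·16 + 11 = 155.

155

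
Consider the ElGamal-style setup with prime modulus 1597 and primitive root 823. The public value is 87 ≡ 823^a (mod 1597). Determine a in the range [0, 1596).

Baby-step giant-step with m = ceil(sqrt(1596)) = 40.
Baby table (823^j mod 1597 for j=0..39):
  0:1  1:823  2:201  3:932  4:476  5:483  6:1453  7:1263
  8:1399  9:1537  10:127  11:716  12:1572  13:186  14:1363  15:655
  16:876  17:701  18:406  19:365  20:159  21:1500  22:19  23:1264
  24:625  25:141  26:1059  27:1192  28:458  29:42  30:1029  31:457
  32:816  33:828  34:1122  35:340  36:345  37:1266  38:674  39:543
Giant step factor: 823^(-40) ≡ 165 (mod 1597).
Scan 87·165^i mod 1597 for i = 0, 1, …:
  i=0: 87   i=1: 1579   i=2: 224   i=3: 229
  i=4: 1054   i=5: 1434   i=6: 254   i=7: 388
  i=8: 140   i=9: 742     …   i=23: 269
  i=24: 1266
Match at i=24, j=37: a = 24·40 + 37 = 997.

997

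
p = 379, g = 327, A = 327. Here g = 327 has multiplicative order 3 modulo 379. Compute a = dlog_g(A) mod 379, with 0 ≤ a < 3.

1

Successive powers of 327 modulo 379:
  327^0=1  327^1=327
So 327^1 ≡ 327 (mod 379), giving a = 1.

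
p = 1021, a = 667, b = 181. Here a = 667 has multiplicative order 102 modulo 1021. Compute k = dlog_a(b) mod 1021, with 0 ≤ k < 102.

Baby-step giant-step with m = ceil(sqrt(102)) = 11.
Baby table (667^j mod 1021 for j=0..10):
  0:1  1:667  2:754  3:586  4:840  5:772  6:340  7:118
  8:89  9:145  10:741
Giant step factor: 667^(-11) ≡ 898 (mod 1021).
Scan 181·898^i mod 1021 for i = 0, 1, …:
  i=0: 181   i=1: 199   i=2: 27   i=3: 763
  i=4: 83   i=5: 1
Match at i=5, j=0: k = 5·11 + 0 = 55.

55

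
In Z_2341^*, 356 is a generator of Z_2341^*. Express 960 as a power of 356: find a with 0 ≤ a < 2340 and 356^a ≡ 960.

904

Baby-step giant-step with m = ceil(sqrt(2340)) = 49.
Baby table (356^j mod 2341 for j=0..48):
  0:1  1:356  2:322  3:2264  4:680  5:957  6:1247  7:1483
  8:1223  9:2303  10:518  11:1810  12:585  13:2252  14:1090  15:1775
  16:2171  17:346  18:1444  19:1385  20:1450  21:1180  22:1041  23:718
  24:439  25:1778  26:898  27:1312  28:1213  29:1084  30:1980  31:239
  32:808  33:2046  34:325  35:991  36:1646  37:726  38:946  39:2013
  40:282  41:2070  42:1846  43:1696  44:2139  45:659  46:504  47:1508
  48:759
Giant step factor: 356^(-49) ≡ 632 (mod 2341).
Scan 960·632^i mod 2341 for i = 0, 1, …:
  i=0: 960   i=1: 401   i=2: 604   i=3: 145
  i=4: 341   i=5: 140   i=6: 1863   i=7: 2234
  i=8: 265   i=9: 1269     …   i=17: 1850
  i=18: 1041
Match at i=18, j=22: a = 18·49 + 22 = 904.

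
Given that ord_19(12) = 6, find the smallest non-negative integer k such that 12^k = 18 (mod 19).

3

Successive powers of 12 modulo 19:
  12^0=1  12^1=12  12^2=11  12^3=18
So 12^3 ≡ 18 (mod 19), giving k = 3.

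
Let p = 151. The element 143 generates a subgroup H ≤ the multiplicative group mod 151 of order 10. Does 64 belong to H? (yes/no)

yes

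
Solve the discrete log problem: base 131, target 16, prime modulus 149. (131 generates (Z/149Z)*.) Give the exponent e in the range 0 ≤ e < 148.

44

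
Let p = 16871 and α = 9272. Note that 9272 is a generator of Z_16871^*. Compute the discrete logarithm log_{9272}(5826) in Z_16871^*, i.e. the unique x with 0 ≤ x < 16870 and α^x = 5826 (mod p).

Baby-step giant-step with m = ceil(sqrt(16870)) = 130.
Baby table (9272^j mod 16871 for j=0..129):
  0:1  1:9272  2:12239  3:5662  4:12383  5:8021  6:3344  7:13541
  8:15041  9:4466  10:7318  11:14205  12:13734  13:16211  14:4653  15:3469
  16:8442  17:9655  18:3634  19:3061  20:4570  21:9959  22:4865  23:12097
  24:4976  25:12158  26:13825  27:16413  28:4916  29:12581  30:4938  31:14113
  32:4260  33:3709  34:6750  35:11461  36:12834  37:5685  38:6316  39:2711
  40:15473  41:11543  42:13943  43:13894  44:15083  45:5857  46:15226  47:15815
  48:10819  49:15673  50:10133  51:15448  52:15937  53:11646  54:7312  55:9186
  56:7784  57:15981  58:14710  59:5956  60:5249  61:12764  62:14614  63:10007
  64:11275  65:9084  66:6816  67:16057  68:10800  69:8215  70:13786  71:9096
  72:16854  73:11086  74:11260  75:4972  76:8812  77:15482  78:10636  79:5997
  80:14239  81:8433  82:10562  83:11580  84:2716  85:11220  86:5254  87:8511
  88:8325  89:4575  90:5706  91:15447  92:6665  93:16278  94:1650  95:13674
  96:16634  97:12637  98:1169  99:7786  100:783  101:5446  102:409  103:13144
  104:11935  105:4431  106:3347  107:7615  108:1145  109:4581  110:10725  111:4526
  112:6895  113:6221  114:16034  115:16867  116:13525  117:1657  118:11094  119:1081
  120:1658  121:3495  122:13320  123:7320  124:15878  125:4470  126:10664  127:12548
  128:2640  129:15130
Giant step factor: 9272^(-130) ≡ 7430 (mod 16871).
Scan 5826·7430^i mod 16871 for i = 0, 1, …:
  i=0: 5826   i=1: 13065   i=2: 14087   i=3: 15597
  i=4: 15682   i=5: 6134   i=6: 7049   i=7: 6486
  i=8: 7404   i=9: 12260     …   i=81: 7505
  i=82: 3495
Match at i=82, j=121: x = 82·130 + 121 = 10781.

10781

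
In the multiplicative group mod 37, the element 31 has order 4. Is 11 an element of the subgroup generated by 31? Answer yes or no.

11 ∈ ⟨31⟩ iff 11^4 ≡ 1 (mod 37), since |⟨31⟩| = 4.
11^4 mod 37 = 26.
Since 26 ≠ 1, 11 does not lie in the subgroup.

no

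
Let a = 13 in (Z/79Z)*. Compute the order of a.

The order of 13 must divide p − 1 = 78 = 2 · 3 · 13.
Divisors: 1, 2, 3, 6, 13, 26, 39, 78.
Check each in increasing order: 13^1 ≡ 13;  13^2 ≡ 11;  13^3 ≡ 64;  13^6 ≡ 67;  13^13 ≡ 55;  13^26 ≡ 23;  13^39 ≡ 1.
Smallest exponent giving 1 is 39.

39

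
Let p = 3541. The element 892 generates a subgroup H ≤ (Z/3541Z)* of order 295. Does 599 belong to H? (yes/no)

no

599 ∈ ⟨892⟩ iff 599^295 ≡ 1 (mod 3541), since |⟨892⟩| = 295.
599^295 mod 3541 = 852.
Since 852 ≠ 1, 599 does not lie in the subgroup.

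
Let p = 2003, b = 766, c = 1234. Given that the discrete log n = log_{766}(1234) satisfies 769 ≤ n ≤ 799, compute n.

795

Compute 766^769 mod 2003 = 487, then multiply by 766 repeatedly:
  766^769=487  766^770=484  766^771=189  766^772=558  766^773=789
  766^774=1471  766^775=1100  766^776=1340  766^777=904  766^778=1429
  766^779=976  766^780=497  766^781=132  766^782=962  766^783=1791
  766^784=1854  766^785=37  766^786=300  766^787=1458  766^788=1157
  766^789=936  766^790=1905  766^791=1046  766^792=36  766^793=1537
  766^794=1581  766^795=1234
Found 1234 at exponent 795.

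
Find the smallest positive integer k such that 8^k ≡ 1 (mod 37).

12

The order of 8 must divide p − 1 = 36 = 2^2 · 3^2.
Divisors: 1, 2, 3, 4, 6, 9, 12, 18, 36.
Check each in increasing order: 8^1 ≡ 8;  8^2 ≡ 27;  8^3 ≡ 31;  8^4 ≡ 26;  8^6 ≡ 36;  8^9 ≡ 6;  8^12 ≡ 1.
Smallest exponent giving 1 is 12.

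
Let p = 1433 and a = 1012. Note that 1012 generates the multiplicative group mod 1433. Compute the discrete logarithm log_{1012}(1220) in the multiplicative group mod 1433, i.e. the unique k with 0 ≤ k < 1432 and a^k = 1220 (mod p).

Baby-step giant-step with m = ceil(sqrt(1432)) = 38.
Baby table (1012^j mod 1433 for j=0..37):
  0:1  1:1012  2:982  3:715  4:1348  5:1393  6:1077  7:844
  8:60  9:534  10:167  11:1343  12:632  13:466  14:135  15:485
  16:734  17:514  18:1422  19:332  20:662  21:733  22:935  23:440
  24:1050  25:747  26:773  27:1291  28:1029  29:990  30:213  31:606
  32:1381  33:397  34:524  35:78  36:121  37:647
Giant step factor: 1012^(-38) ≡ 1384 (mod 1433).
Scan 1220·1384^i mod 1433 for i = 0, 1, …:
  i=0: 1220   i=1: 406   i=2: 168   i=3: 366
  i=4: 695   i=5: 337   i=6: 683   i=7: 925
  i=8: 531   i=9: 1208     …   i=18: 388
  i=19: 1050
Match at i=19, j=24: k = 19·38 + 24 = 746.

746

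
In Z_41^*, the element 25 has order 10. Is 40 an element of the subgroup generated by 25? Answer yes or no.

yes

40 ∈ ⟨25⟩ iff 40^10 ≡ 1 (mod 41), since |⟨25⟩| = 10.
40^10 mod 41 = 1.
Since 1 = 1, 40 lies in the subgroup.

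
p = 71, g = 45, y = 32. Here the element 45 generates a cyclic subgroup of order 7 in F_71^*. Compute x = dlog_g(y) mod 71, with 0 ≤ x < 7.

3

Successive powers of 45 modulo 71:
  45^0=1  45^1=45  45^2=37  45^3=32
So 45^3 ≡ 32 (mod 71), giving x = 3.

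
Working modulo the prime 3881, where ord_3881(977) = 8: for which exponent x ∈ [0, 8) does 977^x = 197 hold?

Successive powers of 977 modulo 3881:
  977^0=1  977^1=977  977^2=3684  977^3=1581  977^4=3880  977^5=2904
  977^6=197
So 977^6 ≡ 197 (mod 3881), giving x = 6.

6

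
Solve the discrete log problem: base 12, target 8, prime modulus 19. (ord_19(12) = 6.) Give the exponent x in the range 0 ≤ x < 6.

Successive powers of 12 modulo 19:
  12^0=1  12^1=12  12^2=11  12^3=18  12^4=7  12^5=8
So 12^5 ≡ 8 (mod 19), giving x = 5.

5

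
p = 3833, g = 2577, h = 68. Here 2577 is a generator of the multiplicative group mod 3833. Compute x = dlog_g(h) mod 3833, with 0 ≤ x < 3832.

Baby-step giant-step with m = ceil(sqrt(3832)) = 62.
Baby table (2577^j mod 3833 for j=0..61):
  0:1  1:2577  2:2173  3:3641  4:3506  5:581  6:2367  7:1456
  8:3438  9:1663  10:257  11:3013  12:2676  13:485  14:287  15:3663
  16:2705  17:2391  18:1976  19:1928  20:888  21:75  22:1625  23:1989
  24:932  25:2306  26:1412  27:1207  28:1876  29:1039  30:2069  31:110
  32:3661  33:1384  34:1878  35:2360  36:2582  37:3559  38:3007  39:2546
  40:2779  41:1439  42:1792  43:3052  44:3521  45:906  46:465  47:2409
  48:2366  49:2712  50:1265  51:1855  52:584  53:2432  54:309  55:2862
  56:682  57:2000  58:2448  59:3211  60:3133  61:1443
Giant step factor: 2577^(-62) ≡ 2060 (mod 3833).
Scan 68·2060^i mod 3833 for i = 0, 1, …:
  i=0: 68   i=1: 2092   i=2: 1228   i=3: 3733
  i=4: 982   i=5: 2929   i=6: 598   i=7: 1487
  i=8: 653   i=9: 3630   i=10: 3450   i=11: 618
  i=12: 524   i=13: 2367
Match at i=13, j=6: x = 13·62 + 6 = 812.

812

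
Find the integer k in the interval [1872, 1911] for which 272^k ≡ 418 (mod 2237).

1892

Compute 272^1872 mod 2237 = 2029, then multiply by 272 repeatedly:
  272^1872=2029  272^1873=1586  272^1874=1888  272^1875=1263  272^1876=1275
  272^1877=65  272^1878=2021  272^1879=1647  272^1880=584  272^1881=21
  272^1882=1238  272^1883=1186  272^1884=464  272^1885=936  272^1886=1811
  272^1887=452  272^1888=2146  272^1889=2092  272^1890=826  272^1891=972
  272^1892=418
Found 418 at exponent 1892.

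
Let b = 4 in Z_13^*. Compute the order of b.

The order of 4 must divide p − 1 = 12 = 2^2 · 3.
Divisors: 1, 2, 3, 4, 6, 12.
Check each in increasing order: 4^1 ≡ 4;  4^2 ≡ 3;  4^3 ≡ 12;  4^4 ≡ 9;  4^6 ≡ 1.
Smallest exponent giving 1 is 6.

6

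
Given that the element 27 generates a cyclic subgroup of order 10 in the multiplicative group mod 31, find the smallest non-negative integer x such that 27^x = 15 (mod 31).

7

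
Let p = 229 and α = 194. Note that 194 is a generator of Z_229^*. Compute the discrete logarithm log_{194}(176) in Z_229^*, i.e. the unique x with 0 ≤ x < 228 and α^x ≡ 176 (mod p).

138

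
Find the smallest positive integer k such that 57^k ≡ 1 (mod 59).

The order of 57 must divide p − 1 = 58 = 2 · 29.
Divisors: 1, 2, 29, 58.
Check each in increasing order: 57^1 ≡ 57;  57^2 ≡ 4;  57^29 ≡ 1.
Smallest exponent giving 1 is 29.

29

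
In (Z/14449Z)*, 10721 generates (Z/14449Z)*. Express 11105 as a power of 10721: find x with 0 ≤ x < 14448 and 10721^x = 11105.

2535

Baby-step giant-step with m = ceil(sqrt(14448)) = 121.
Baby table (10721^j mod 14449 for j=0..120):
  0:1  1:10721  2:12495  3:2216  4:3580  5:4636  6:12445  7:779
  8:137  9:9428  10:6833  11:163  12:13643  13:13825  14:14432  15:5580
  16:4320  17:5675  18:11385  19:7882  20:5170  21:1206  22:12120  23:13112
  24:13880  25:11678  26:13702  27:10608  28:289  29:6283  30:13254  31:4668
  32:8741  33:10496  34:13253  35:8396  36:10695  37:8280  38:9673  39:3760
  40:12699  41:7501  42:9536  43:8781  44:5866  45:7338  46:10342  47:9405
  48:5883  49:1758  50:6022  51:3730  52:8947  53:8325  54:852  55:2524
  56:11276  57:9662  58:1421  59:5295  60:12023  61:13503  62:1132  63:13461
  64:13218  65:8835  66:6840  67:2965  68:14414  69:439  70:10594  71:9134
  72:4741  73:11128  74:12344  75:1633  76:9654  77:2347  78:6478  79:8744
  80:13761  81:7391  82:595  83:6986  84:7739  85:3661  86:6097  87:13110
  88:6887  89:1137  90:9270  91:3448  92:5466  93:10291  94:11696  95:4394
  96:4334  97:11279  98:12927  99:10008  100:11943  101:8314  102:12962  103:9569
  104:1349  105:13629  106:8221  107:12890  108:3454  109:11996  110:13016  111:10543
  112:11425  113:3252  114:13704  115:3152  116:10830  117:10715  118:5965  119:13940
  120:4733
Giant step factor: 10721^(-121) ≡ 10974 (mod 14449).
Scan 11105·10974^i mod 14449 for i = 0, 1, …:
  i=0: 11105   i=1: 3404   i=2: 4831   i=3: 2013
  i=4: 12590   i=5: 1322   i=6: 832   i=7: 13049
  i=8: 10136   i=9: 4062     …   i=19: 7787
  i=20: 3152
Match at i=20, j=115: x = 20·121 + 115 = 2535.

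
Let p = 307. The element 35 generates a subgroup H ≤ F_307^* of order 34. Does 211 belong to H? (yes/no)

211 ∈ ⟨35⟩ iff 211^34 ≡ 1 (mod 307), since |⟨35⟩| = 34.
211^34 mod 307 = 17.
Since 17 ≠ 1, 211 does not lie in the subgroup.

no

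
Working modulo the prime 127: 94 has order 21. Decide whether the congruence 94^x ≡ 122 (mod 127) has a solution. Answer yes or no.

yes

⟨94⟩ has order 21; its elements mod 127 are {1, 2, 4, 8, 16, 19, 25, 32, 38, 47, 50, 61, 64, 73, 76, 87, 94, 100, 107, 117, 122}.
122 is in this set.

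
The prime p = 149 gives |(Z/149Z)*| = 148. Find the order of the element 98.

The order of 98 must divide p − 1 = 148 = 2^2 · 37.
Divisors: 1, 2, 4, 37, 74, 148.
Check each in increasing order: 98^1 ≡ 98;  98^2 ≡ 68;  98^4 ≡ 5;  98^37 ≡ 105;  98^74 ≡ 148;  98^148 ≡ 1.
Smallest exponent giving 1 is 148.

148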